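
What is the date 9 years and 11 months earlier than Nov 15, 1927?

Going back 9 years and 11 months from November 15, 1927.
-9 years → 1918; month 11 − 11 = 0, which is month 12 of year 1917 → December 1917.
Day 15 is valid in December, giving December 15, 1917.

December 15, 1917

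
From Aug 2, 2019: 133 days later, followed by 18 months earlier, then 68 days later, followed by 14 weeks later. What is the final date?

Advancing 133 days from August 2, 2019:
August has 31 days, so 31 − 2 = 29 days remain after August 2, 2019; 133 − 29 = 104 left.
September 2019 has 30 days: 104 − 30 = 74 left.
October 2019 has 31 days: 74 − 31 = 43 left.
November 2019 has 30 days: 43 − 30 = 13 left.
13 days into December 2019 → December 13, 2019.
Subtracting 18 months from December 13, 2019:
month 12 − 18 = -6, which is month 6 of year 2018 → June 2018.
Day 13 is valid in June, giving June 13, 2018.
Counting forward 68 days from June 13, 2018:
June has 30 days, so 30 − 13 = 17 days remain after June 13, 2018; 68 − 17 = 51 left.
July 2018 has 31 days: 51 − 31 = 20 left.
20 days into August 2018 → August 20, 2018.
Advancing 14 weeks (= 98 days) from August 20, 2018:
August has 31 days, so 31 − 20 = 11 days remain after August 20, 2018; 98 − 11 = 87 left.
September 2018 has 30 days: 87 − 30 = 57 left.
October 2018 has 31 days: 57 − 31 = 26 left.
26 days into November 2018 → November 26, 2018.

November 26, 2018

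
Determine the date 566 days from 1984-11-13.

Counting forward 566 days from November 13, 1984.
November has 30 days, so 30 − 13 = 17 days remain after November 13, 1984; 566 − 17 = 549 left.
December 1984 has 31 days: 549 − 31 = 518 left.
January 1985 has 31 days: 518 − 31 = 487 left.
February 1985 has 28 days (1985 is not a leap year): 487 − 28 = 459 left.
March 1985 has 31 days: 459 − 31 = 428 left.
April 1985 has 30 days: 428 − 30 = 398 left.
May 1985 has 31 days: 398 − 31 = 367 left.
June 1985 has 30 days: 367 − 30 = 337 left.
July 1985 has 31 days: 337 − 31 = 306 left.
August 1985 has 31 days: 306 − 31 = 275 left.
September 1985 has 30 days: 275 − 30 = 245 left.
October 1985 has 31 days: 245 − 31 = 214 left.
November 1985 has 30 days: 214 − 30 = 184 left.
December 1985 has 31 days: 184 − 31 = 153 left.
January 1986 has 31 days: 153 − 31 = 122 left.
February 1986 has 28 days (1986 is not a leap year): 122 − 28 = 94 left.
March 1986 has 31 days: 94 − 31 = 63 left.
April 1986 has 30 days: 63 − 30 = 33 left.
May 1986 has 31 days: 33 − 31 = 2 left.
2 days into June 1986 → June 2, 1986.

June 2, 1986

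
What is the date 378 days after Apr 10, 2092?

April 23, 2093

Adding 378 days from April 10, 2092.
April has 30 days, so 30 − 10 = 20 days remain after April 10, 2092; 378 − 20 = 358 left.
May 2092 has 31 days: 358 − 31 = 327 left.
June 2092 has 30 days: 327 − 30 = 297 left.
July 2092 has 31 days: 297 − 31 = 266 left.
August 2092 has 31 days: 266 − 31 = 235 left.
September 2092 has 30 days: 235 − 30 = 205 left.
October 2092 has 31 days: 205 − 31 = 174 left.
November 2092 has 30 days: 174 − 30 = 144 left.
December 2092 has 31 days: 144 − 31 = 113 left.
January 2093 has 31 days: 113 − 31 = 82 left.
February 2093 has 28 days (2093 is not a leap year): 82 − 28 = 54 left.
March 2093 has 31 days: 54 − 31 = 23 left.
23 days into April 2093 → April 23, 2093.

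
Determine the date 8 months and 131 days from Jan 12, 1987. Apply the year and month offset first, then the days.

Counting forward 8 months and 131 days from January 12, 1987: first the month/year part, then the days.
month 1 + 8 = 9 → September 1987.
Day 12 is valid in September, giving September 12, 1987.
Now add 131 days from September 12, 1987.
September has 30 days, so 30 − 12 = 18 days remain after September 12, 1987; 131 − 18 = 113 left.
October 1987 has 31 days: 113 − 31 = 82 left.
November 1987 has 30 days: 82 − 30 = 52 left.
December 1987 has 31 days: 52 − 31 = 21 left.
21 days into January 1988 → January 21, 1988.

January 21, 1988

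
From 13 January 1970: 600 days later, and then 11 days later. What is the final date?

September 16, 1971

Counting forward 600 days from January 13, 1970:
January has 31 days, so 31 − 13 = 18 days remain after January 13, 1970; 600 − 18 = 582 left.
February 1970 has 28 days (1970 is not a leap year): 582 − 28 = 554 left.
March 1970 has 31 days: 554 − 31 = 523 left.
April 1970 has 30 days: 523 − 30 = 493 left.
May 1970 has 31 days: 493 − 31 = 462 left.
June 1970 has 30 days: 462 − 30 = 432 left.
July 1970 has 31 days: 432 − 31 = 401 left.
August 1970 has 31 days: 401 − 31 = 370 left.
September 1970 has 30 days: 370 − 30 = 340 left.
October 1970 has 31 days: 340 − 31 = 309 left.
November 1970 has 30 days: 309 − 30 = 279 left.
December 1970 has 31 days: 279 − 31 = 248 left.
January 1971 has 31 days: 248 − 31 = 217 left.
February 1971 has 28 days (1971 is not a leap year): 217 − 28 = 189 left.
March 1971 has 31 days: 189 − 31 = 158 left.
April 1971 has 30 days: 158 − 30 = 128 left.
May 1971 has 31 days: 128 − 31 = 97 left.
June 1971 has 30 days: 97 − 30 = 67 left.
July 1971 has 31 days: 67 − 31 = 36 left.
August 1971 has 31 days: 36 − 31 = 5 left.
5 days into September 1971 → September 5, 1971.
Adding 11 days from September 5, 1971:
September has 30 days; 5 + 11 = 16, still in September.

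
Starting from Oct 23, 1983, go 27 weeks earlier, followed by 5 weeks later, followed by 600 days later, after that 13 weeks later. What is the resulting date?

Going back 27 weeks (= 189 days) from October 23, 1983:
Going back 23 days from October 23, 1983 reaches the end of the previous month; 189 − 23 = 166 left.
September 1983 has 30 days: 166 − 30 = 136 left.
August 1983 has 31 days: 136 − 31 = 105 left.
July 1983 has 31 days: 105 − 31 = 74 left.
June 1983 has 30 days: 74 − 30 = 44 left.
May 1983 has 31 days: 44 − 31 = 13 left.
April 1983 has 30 days; 30 − 13 = 17 → April 17, 1983.
Adding 5 weeks (= 35 days) from April 17, 1983:
April has 30 days, so 30 − 17 = 13 days remain after April 17, 1983; 35 − 13 = 22 left.
22 days into May 1983 → May 22, 1983.
Adding 600 days from May 22, 1983:
May has 31 days, so 31 − 22 = 9 days remain after May 22, 1983; 600 − 9 = 591 left.
June 1983 has 30 days: 591 − 30 = 561 left.
July 1983 has 31 days: 561 − 31 = 530 left.
August 1983 has 31 days: 530 − 31 = 499 left.
September 1983 has 30 days: 499 − 30 = 469 left.
October 1983 has 31 days: 469 − 31 = 438 left.
November 1983 has 30 days: 438 − 30 = 408 left.
December 1983 has 31 days: 408 − 31 = 377 left.
January 1984 has 31 days: 377 − 31 = 346 left.
February 1984 has 29 days (1984 is a leap year): 346 − 29 = 317 left.
March 1984 has 31 days: 317 − 31 = 286 left.
April 1984 has 30 days: 286 − 30 = 256 left.
May 1984 has 31 days: 256 − 31 = 225 left.
June 1984 has 30 days: 225 − 30 = 195 left.
July 1984 has 31 days: 195 − 31 = 164 left.
August 1984 has 31 days: 164 − 31 = 133 left.
September 1984 has 30 days: 133 − 30 = 103 left.
October 1984 has 31 days: 103 − 31 = 72 left.
November 1984 has 30 days: 72 − 30 = 42 left.
December 1984 has 31 days: 42 − 31 = 11 left.
11 days into January 1985 → January 11, 1985.
Advancing 13 weeks (= 91 days) from January 11, 1985:
January has 31 days, so 31 − 11 = 20 days remain after January 11, 1985; 91 − 20 = 71 left.
February 1985 has 28 days (1985 is not a leap year): 71 − 28 = 43 left.
March 1985 has 31 days: 43 − 31 = 12 left.
12 days into April 1985 → April 12, 1985.

April 12, 1985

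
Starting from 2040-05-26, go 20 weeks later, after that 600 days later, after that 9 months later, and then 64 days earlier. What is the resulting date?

Counting forward 20 weeks (= 140 days) from May 26, 2040:
May has 31 days, so 31 − 26 = 5 days remain after May 26, 2040; 140 − 5 = 135 left.
June 2040 has 30 days: 135 − 30 = 105 left.
July 2040 has 31 days: 105 − 31 = 74 left.
August 2040 has 31 days: 74 − 31 = 43 left.
September 2040 has 30 days: 43 − 30 = 13 left.
13 days into October 2040 → October 13, 2040.
Adding 600 days from October 13, 2040:
October has 31 days, so 31 − 13 = 18 days remain after October 13, 2040; 600 − 18 = 582 left.
November 2040 has 30 days: 582 − 30 = 552 left.
December 2040 has 31 days: 552 − 31 = 521 left.
January 2041 has 31 days: 521 − 31 = 490 left.
February 2041 has 28 days (2041 is not a leap year): 490 − 28 = 462 left.
March 2041 has 31 days: 462 − 31 = 431 left.
April 2041 has 30 days: 431 − 30 = 401 left.
May 2041 has 31 days: 401 − 31 = 370 left.
June 2041 has 30 days: 370 − 30 = 340 left.
July 2041 has 31 days: 340 − 31 = 309 left.
August 2041 has 31 days: 309 − 31 = 278 left.
September 2041 has 30 days: 278 − 30 = 248 left.
October 2041 has 31 days: 248 − 31 = 217 left.
November 2041 has 30 days: 217 − 30 = 187 left.
December 2041 has 31 days: 187 − 31 = 156 left.
January 2042 has 31 days: 156 − 31 = 125 left.
February 2042 has 28 days (2042 is not a leap year): 125 − 28 = 97 left.
March 2042 has 31 days: 97 − 31 = 66 left.
April 2042 has 30 days: 66 − 30 = 36 left.
May 2042 has 31 days: 36 − 31 = 5 left.
5 days into June 2042 → June 5, 2042.
Adding 9 months from June 5, 2042:
month 6 + 9 = 15, which is month 3 of year 2043 → March 2043.
Day 5 is valid in March, giving March 5, 2043.
Counting back 64 days from March 5, 2043:
Going back 5 days from March 5, 2043 reaches the end of the previous month; 64 − 5 = 59 left.
February 2043 has 28 days (2043 is not a leap year): 59 − 28 = 31 left.
January 2043 has 31 days: 31 − 31 = 0 left.
December 2042 has 31 days; 31 − 0 = 31 → December 31, 2042.

December 31, 2042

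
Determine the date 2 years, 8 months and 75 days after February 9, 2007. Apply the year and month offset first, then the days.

December 23, 2009

Advancing 2 years, 8 months and 75 days from February 9, 2007: first the month/year part, then the days.
+2 years → 2009; month 2 + 8 = 10 → October 2009.
Day 9 is valid in October, giving October 9, 2009.
Now add 75 days from October 9, 2009.
October has 31 days, so 31 − 9 = 22 days remain after October 9, 2009; 75 − 22 = 53 left.
November 2009 has 30 days: 53 − 30 = 23 left.
23 days into December 2009 → December 23, 2009.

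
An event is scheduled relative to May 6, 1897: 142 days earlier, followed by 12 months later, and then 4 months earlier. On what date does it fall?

August 15, 1897

Going back 142 days from May 6, 1897:
Going back 6 days from May 6, 1897 reaches the end of the previous month; 142 − 6 = 136 left.
April 1897 has 30 days: 136 − 30 = 106 left.
March 1897 has 31 days: 106 − 31 = 75 left.
February 1897 has 28 days (1897 is not a leap year): 75 − 28 = 47 left.
January 1897 has 31 days: 47 − 31 = 16 left.
December 1896 has 31 days; 31 − 16 = 15 → December 15, 1896.
Advancing 12 months from December 15, 1896:
month 12 + 12 = 24, which is month 12 of year 1897 → December 1897.
Day 15 is valid in December, giving December 15, 1897.
Going back 4 months from December 15, 1897:
month 12 − 4 = 8 → August 1897.
Day 15 is valid in August, giving August 15, 1897.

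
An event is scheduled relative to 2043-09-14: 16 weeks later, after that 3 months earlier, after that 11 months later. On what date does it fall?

Advancing 16 weeks (= 112 days) from September 14, 2043:
September has 30 days, so 30 − 14 = 16 days remain after September 14, 2043; 112 − 16 = 96 left.
October 2043 has 31 days: 96 − 31 = 65 left.
November 2043 has 30 days: 65 − 30 = 35 left.
December 2043 has 31 days: 35 − 31 = 4 left.
4 days into January 2044 → January 4, 2044.
Subtracting 3 months from January 4, 2044:
month 1 − 3 = -2, which is month 10 of year 2043 → October 2043.
Day 4 is valid in October, giving October 4, 2043.
Counting forward 11 months from October 4, 2043:
month 10 + 11 = 21, which is month 9 of year 2044 → September 2044.
Day 4 is valid in September, giving September 4, 2044.

September 4, 2044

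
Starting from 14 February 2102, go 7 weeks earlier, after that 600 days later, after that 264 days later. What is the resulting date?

May 9, 2104

Going back 7 weeks (= 49 days) from February 14, 2102:
Going back 14 days from February 14, 2102 reaches the end of the previous month; 49 − 14 = 35 left.
January 2102 has 31 days: 35 − 31 = 4 left.
December 2101 has 31 days; 31 − 4 = 27 → December 27, 2101.
Adding 600 days from December 27, 2101:
December has 31 days, so 31 − 27 = 4 days remain after December 27, 2101; 600 − 4 = 596 left.
January 2102 has 31 days: 596 − 31 = 565 left.
February 2102 has 28 days (2102 is not a leap year): 565 − 28 = 537 left.
March 2102 has 31 days: 537 − 31 = 506 left.
April 2102 has 30 days: 506 − 30 = 476 left.
May 2102 has 31 days: 476 − 31 = 445 left.
June 2102 has 30 days: 445 − 30 = 415 left.
July 2102 has 31 days: 415 − 31 = 384 left.
August 2102 has 31 days: 384 − 31 = 353 left.
September 2102 has 30 days: 353 − 30 = 323 left.
October 2102 has 31 days: 323 − 31 = 292 left.
November 2102 has 30 days: 292 − 30 = 262 left.
December 2102 has 31 days: 262 − 31 = 231 left.
January 2103 has 31 days: 231 − 31 = 200 left.
February 2103 has 28 days (2103 is not a leap year): 200 − 28 = 172 left.
March 2103 has 31 days: 172 − 31 = 141 left.
April 2103 has 30 days: 141 − 30 = 111 left.
May 2103 has 31 days: 111 − 31 = 80 left.
June 2103 has 30 days: 80 − 30 = 50 left.
July 2103 has 31 days: 50 − 31 = 19 left.
19 days into August 2103 → August 19, 2103.
Counting forward 264 days from August 19, 2103:
August has 31 days, so 31 − 19 = 12 days remain after August 19, 2103; 264 − 12 = 252 left.
September 2103 has 30 days: 252 − 30 = 222 left.
October 2103 has 31 days: 222 − 31 = 191 left.
November 2103 has 30 days: 191 − 30 = 161 left.
December 2103 has 31 days: 161 − 31 = 130 left.
January 2104 has 31 days: 130 − 31 = 99 left.
February 2104 has 29 days (2104 is a leap year): 99 − 29 = 70 left.
March 2104 has 31 days: 70 − 31 = 39 left.
April 2104 has 30 days: 39 − 30 = 9 left.
9 days into May 2104 → May 9, 2104.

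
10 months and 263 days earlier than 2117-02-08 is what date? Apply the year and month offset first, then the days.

Going back 10 months and 263 days from February 8, 2117: first the month/year part, then the days.
month 2 − 10 = -8, which is month 4 of year 2116 → April 2116.
Day 8 is valid in April, giving April 8, 2116.
Now subtract 263 days from April 8, 2116.
Going back 8 days from April 8, 2116 reaches the end of the previous month; 263 − 8 = 255 left.
March 2116 has 31 days: 255 − 31 = 224 left.
February 2116 has 29 days (2116 is a leap year): 224 − 29 = 195 left.
January 2116 has 31 days: 195 − 31 = 164 left.
December 2115 has 31 days: 164 − 31 = 133 left.
November 2115 has 30 days: 133 − 30 = 103 left.
October 2115 has 31 days: 103 − 31 = 72 left.
September 2115 has 30 days: 72 − 30 = 42 left.
August 2115 has 31 days: 42 − 31 = 11 left.
July 2115 has 31 days; 31 − 11 = 20 → July 20, 2115.

July 20, 2115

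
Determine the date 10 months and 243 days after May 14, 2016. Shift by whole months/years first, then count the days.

Adding 10 months and 243 days from May 14, 2016: first the month/year part, then the days.
month 5 + 10 = 15, which is month 3 of year 2017 → March 2017.
Day 14 is valid in March, giving March 14, 2017.
Now add 243 days from March 14, 2017.
March has 31 days, so 31 − 14 = 17 days remain after March 14, 2017; 243 − 17 = 226 left.
April 2017 has 30 days: 226 − 30 = 196 left.
May 2017 has 31 days: 196 − 31 = 165 left.
June 2017 has 30 days: 165 − 30 = 135 left.
July 2017 has 31 days: 135 − 31 = 104 left.
August 2017 has 31 days: 104 − 31 = 73 left.
September 2017 has 30 days: 73 − 30 = 43 left.
October 2017 has 31 days: 43 − 31 = 12 left.
12 days into November 2017 → November 12, 2017.

November 12, 2017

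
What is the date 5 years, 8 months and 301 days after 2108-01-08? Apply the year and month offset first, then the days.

Advancing 5 years, 8 months and 301 days from January 8, 2108: first the month/year part, then the days.
+5 years → 2113; month 1 + 8 = 9 → September 2113.
Day 8 is valid in September, giving September 8, 2113.
Now add 301 days from September 8, 2113.
September has 30 days, so 30 − 8 = 22 days remain after September 8, 2113; 301 − 22 = 279 left.
October 2113 has 31 days: 279 − 31 = 248 left.
November 2113 has 30 days: 248 − 30 = 218 left.
December 2113 has 31 days: 218 − 31 = 187 left.
January 2114 has 31 days: 187 − 31 = 156 left.
February 2114 has 28 days (2114 is not a leap year): 156 − 28 = 128 left.
March 2114 has 31 days: 128 − 31 = 97 left.
April 2114 has 30 days: 97 − 30 = 67 left.
May 2114 has 31 days: 67 − 31 = 36 left.
June 2114 has 30 days: 36 − 30 = 6 left.
6 days into July 2114 → July 6, 2114.

July 6, 2114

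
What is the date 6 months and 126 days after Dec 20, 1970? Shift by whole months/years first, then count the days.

Adding 6 months and 126 days from December 20, 1970: first the month/year part, then the days.
month 12 + 6 = 18, which is month 6 of year 1971 → June 1971.
Day 20 is valid in June, giving June 20, 1971.
Now add 126 days from June 20, 1971.
June has 30 days, so 30 − 20 = 10 days remain after June 20, 1971; 126 − 10 = 116 left.
July 1971 has 31 days: 116 − 31 = 85 left.
August 1971 has 31 days: 85 − 31 = 54 left.
September 1971 has 30 days: 54 − 30 = 24 left.
24 days into October 1971 → October 24, 1971.

October 24, 1971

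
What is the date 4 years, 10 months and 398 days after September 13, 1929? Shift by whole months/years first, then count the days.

Adding 4 years, 10 months and 398 days from September 13, 1929: first the month/year part, then the days.
+4 years → 1933; month 9 + 10 = 19, which is month 7 of year 1934 → July 1934.
Day 13 is valid in July, giving July 13, 1934.
Now add 398 days from July 13, 1934.
July has 31 days, so 31 − 13 = 18 days remain after July 13, 1934; 398 − 18 = 380 left.
August 1934 has 31 days: 380 − 31 = 349 left.
September 1934 has 30 days: 349 − 30 = 319 left.
October 1934 has 31 days: 319 − 31 = 288 left.
November 1934 has 30 days: 288 − 30 = 258 left.
December 1934 has 31 days: 258 − 31 = 227 left.
January 1935 has 31 days: 227 − 31 = 196 left.
February 1935 has 28 days (1935 is not a leap year): 196 − 28 = 168 left.
March 1935 has 31 days: 168 − 31 = 137 left.
April 1935 has 30 days: 137 − 30 = 107 left.
May 1935 has 31 days: 107 − 31 = 76 left.
June 1935 has 30 days: 76 − 30 = 46 left.
July 1935 has 31 days: 46 − 31 = 15 left.
15 days into August 1935 → August 15, 1935.

August 15, 1935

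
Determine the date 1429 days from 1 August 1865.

Counting forward 1429 days from August 1, 1865.
August has 31 days, so 31 − 1 = 30 days remain after August 1, 1865; 1429 − 30 = 1399 left.
September 1865 has 30 days: 1399 − 30 = 1369 left.
October 1865 has 31 days: 1369 − 31 = 1338 left.
November 1865 has 30 days: 1338 − 30 = 1308 left.
December 1865 has 31 days: 1308 − 31 = 1277 left.
January 1866 has 31 days: 1277 − 31 = 1246 left.
February 1866 has 28 days (1866 is not a leap year): 1246 − 28 = 1218 left.
March 1866 has 31 days: 1218 − 31 = 1187 left.
April 1866 has 30 days: 1187 − 30 = 1157 left.
May 1866 has 31 days: 1157 − 31 = 1126 left.
June 1866 has 30 days: 1126 − 30 = 1096 left.
July 1866 has 31 days: 1096 − 31 = 1065 left.
August 1866 has 31 days: 1065 − 31 = 1034 left.
September 1866 has 30 days: 1034 − 30 = 1004 left.
October 1866 has 31 days: 1004 − 31 = 973 left.
November 1866 has 30 days: 973 − 30 = 943 left.
December 1866 has 31 days: 943 − 31 = 912 left.
January 1867 has 31 days: 912 − 31 = 881 left.
February 1867 has 28 days (1867 is not a leap year): 881 − 28 = 853 left.
March 1867 has 31 days: 853 − 31 = 822 left.
April 1867 has 30 days: 822 − 30 = 792 left.
May 1867 has 31 days: 792 − 31 = 761 left.
June 1867 has 30 days: 761 − 30 = 731 left.
July 1867 has 31 days: 731 − 31 = 700 left.
August 1867 has 31 days: 700 − 31 = 669 left.
September 1867 has 30 days: 669 − 30 = 639 left.
October 1867 has 31 days: 639 − 31 = 608 left.
November 1867 has 30 days: 608 − 30 = 578 left.
December 1867 has 31 days: 578 − 31 = 547 left.
January 1868 has 31 days: 547 − 31 = 516 left.
February 1868 has 29 days (1868 is a leap year): 516 − 29 = 487 left.
March 1868 has 31 days: 487 − 31 = 456 left.
April 1868 has 30 days: 456 − 30 = 426 left.
May 1868 has 31 days: 426 − 31 = 395 left.
June 1868 has 30 days: 395 − 30 = 365 left.
July 1868 has 31 days: 365 − 31 = 334 left.
August 1868 has 31 days: 334 − 31 = 303 left.
September 1868 has 30 days: 303 − 30 = 273 left.
October 1868 has 31 days: 273 − 31 = 242 left.
November 1868 has 30 days: 242 − 30 = 212 left.
December 1868 has 31 days: 212 − 31 = 181 left.
January 1869 has 31 days: 181 − 31 = 150 left.
February 1869 has 28 days (1869 is not a leap year): 150 − 28 = 122 left.
March 1869 has 31 days: 122 − 31 = 91 left.
April 1869 has 30 days: 91 − 30 = 61 left.
May 1869 has 31 days: 61 − 31 = 30 left.
30 days into June 1869 → June 30, 1869.

June 30, 1869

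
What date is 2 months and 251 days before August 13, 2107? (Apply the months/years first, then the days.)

October 5, 2106

Counting back 2 months and 251 days from August 13, 2107: first the month/year part, then the days.
month 8 − 2 = 6 → June 2107.
Day 13 is valid in June, giving June 13, 2107.
Now subtract 251 days from June 13, 2107.
Going back 13 days from June 13, 2107 reaches the end of the previous month; 251 − 13 = 238 left.
May 2107 has 31 days: 238 − 31 = 207 left.
April 2107 has 30 days: 207 − 30 = 177 left.
March 2107 has 31 days: 177 − 31 = 146 left.
February 2107 has 28 days (2107 is not a leap year): 146 − 28 = 118 left.
January 2107 has 31 days: 118 − 31 = 87 left.
December 2106 has 31 days: 87 − 31 = 56 left.
November 2106 has 30 days: 56 − 30 = 26 left.
October 2106 has 31 days; 31 − 26 = 5 → October 5, 2106.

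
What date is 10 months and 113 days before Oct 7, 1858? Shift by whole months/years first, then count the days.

Counting back 10 months and 113 days from October 7, 1858: first the month/year part, then the days.
month 10 − 10 = 0, which is month 12 of year 1857 → December 1857.
Day 7 is valid in December, giving December 7, 1857.
Now subtract 113 days from December 7, 1857.
Going back 7 days from December 7, 1857 reaches the end of the previous month; 113 − 7 = 106 left.
November 1857 has 30 days: 106 − 30 = 76 left.
October 1857 has 31 days: 76 − 31 = 45 left.
September 1857 has 30 days: 45 − 30 = 15 left.
August 1857 has 31 days; 31 − 15 = 16 → August 16, 1857.

August 16, 1857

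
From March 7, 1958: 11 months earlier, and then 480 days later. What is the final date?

Going back 11 months from March 7, 1958:
month 3 − 11 = -8, which is month 4 of year 1957 → April 1957.
Day 7 is valid in April, giving April 7, 1957.
Counting forward 480 days from April 7, 1957:
April has 30 days, so 30 − 7 = 23 days remain after April 7, 1957; 480 − 23 = 457 left.
May 1957 has 31 days: 457 − 31 = 426 left.
June 1957 has 30 days: 426 − 30 = 396 left.
July 1957 has 31 days: 396 − 31 = 365 left.
August 1957 has 31 days: 365 − 31 = 334 left.
September 1957 has 30 days: 334 − 30 = 304 left.
October 1957 has 31 days: 304 − 31 = 273 left.
November 1957 has 30 days: 273 − 30 = 243 left.
December 1957 has 31 days: 243 − 31 = 212 left.
January 1958 has 31 days: 212 − 31 = 181 left.
February 1958 has 28 days (1958 is not a leap year): 181 − 28 = 153 left.
March 1958 has 31 days: 153 − 31 = 122 left.
April 1958 has 30 days: 122 − 30 = 92 left.
May 1958 has 31 days: 92 − 31 = 61 left.
June 1958 has 30 days: 61 − 30 = 31 left.
31 days into July 1958 → July 31, 1958.

July 31, 1958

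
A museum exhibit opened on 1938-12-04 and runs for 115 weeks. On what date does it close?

February 16, 1941

Counting forward 115 weeks = 805 days from December 4, 1938.
December has 31 days, so 31 − 4 = 27 days remain after December 4, 1938; 805 − 27 = 778 left.
January 1939 has 31 days: 778 − 31 = 747 left.
February 1939 has 28 days (1939 is not a leap year): 747 − 28 = 719 left.
March 1939 has 31 days: 719 − 31 = 688 left.
April 1939 has 30 days: 688 − 30 = 658 left.
May 1939 has 31 days: 658 − 31 = 627 left.
June 1939 has 30 days: 627 − 30 = 597 left.
July 1939 has 31 days: 597 − 31 = 566 left.
August 1939 has 31 days: 566 − 31 = 535 left.
September 1939 has 30 days: 535 − 30 = 505 left.
October 1939 has 31 days: 505 − 31 = 474 left.
November 1939 has 30 days: 474 − 30 = 444 left.
December 1939 has 31 days: 444 − 31 = 413 left.
January 1940 has 31 days: 413 − 31 = 382 left.
February 1940 has 29 days (1940 is a leap year): 382 − 29 = 353 left.
March 1940 has 31 days: 353 − 31 = 322 left.
April 1940 has 30 days: 322 − 30 = 292 left.
May 1940 has 31 days: 292 − 31 = 261 left.
June 1940 has 30 days: 261 − 30 = 231 left.
July 1940 has 31 days: 231 − 31 = 200 left.
August 1940 has 31 days: 200 − 31 = 169 left.
September 1940 has 30 days: 169 − 30 = 139 left.
October 1940 has 31 days: 139 − 31 = 108 left.
November 1940 has 30 days: 108 − 30 = 78 left.
December 1940 has 31 days: 78 − 31 = 47 left.
January 1941 has 31 days: 47 − 31 = 16 left.
16 days into February 1941 → February 16, 1941.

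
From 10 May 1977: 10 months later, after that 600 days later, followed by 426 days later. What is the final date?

December 30, 1980

Adding 10 months from May 10, 1977:
month 5 + 10 = 15, which is month 3 of year 1978 → March 1978.
Day 10 is valid in March, giving March 10, 1978.
Advancing 600 days from March 10, 1978:
March has 31 days, so 31 − 10 = 21 days remain after March 10, 1978; 600 − 21 = 579 left.
April 1978 has 30 days: 579 − 30 = 549 left.
May 1978 has 31 days: 549 − 31 = 518 left.
June 1978 has 30 days: 518 − 30 = 488 left.
July 1978 has 31 days: 488 − 31 = 457 left.
August 1978 has 31 days: 457 − 31 = 426 left.
September 1978 has 30 days: 426 − 30 = 396 left.
October 1978 has 31 days: 396 − 31 = 365 left.
November 1978 has 30 days: 365 − 30 = 335 left.
December 1978 has 31 days: 335 − 31 = 304 left.
January 1979 has 31 days: 304 − 31 = 273 left.
February 1979 has 28 days (1979 is not a leap year): 273 − 28 = 245 left.
March 1979 has 31 days: 245 − 31 = 214 left.
April 1979 has 30 days: 214 − 30 = 184 left.
May 1979 has 31 days: 184 − 31 = 153 left.
June 1979 has 30 days: 153 − 30 = 123 left.
July 1979 has 31 days: 123 − 31 = 92 left.
August 1979 has 31 days: 92 − 31 = 61 left.
September 1979 has 30 days: 61 − 30 = 31 left.
31 days into October 1979 → October 31, 1979.
Counting forward 426 days from October 31, 1979:
October has 31 days, so 31 − 31 = 0 days remain after October 31, 1979; 426 − 0 = 426 left.
November 1979 has 30 days: 426 − 30 = 396 left.
December 1979 has 31 days: 396 − 31 = 365 left.
January 1980 has 31 days: 365 − 31 = 334 left.
February 1980 has 29 days (1980 is a leap year): 334 − 29 = 305 left.
March 1980 has 31 days: 305 − 31 = 274 left.
April 1980 has 30 days: 274 − 30 = 244 left.
May 1980 has 31 days: 244 − 31 = 213 left.
June 1980 has 30 days: 213 − 30 = 183 left.
July 1980 has 31 days: 183 − 31 = 152 left.
August 1980 has 31 days: 152 − 31 = 121 left.
September 1980 has 30 days: 121 − 30 = 91 left.
October 1980 has 31 days: 91 − 31 = 60 left.
November 1980 has 30 days: 60 − 30 = 30 left.
30 days into December 1980 → December 30, 1980.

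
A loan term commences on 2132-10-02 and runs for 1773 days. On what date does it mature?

Adding 1773 days from October 2, 2132.
October has 31 days, so 31 − 2 = 29 days remain after October 2, 2132; 1773 − 29 = 1744 left.
November 2132 has 30 days: 1744 − 30 = 1714 left.
December 2132 has 31 days: 1714 − 31 = 1683 left.
January 2133 has 31 days: 1683 − 31 = 1652 left.
February 2133 has 28 days (2133 is not a leap year): 1652 − 28 = 1624 left.
March 2133 has 31 days: 1624 − 31 = 1593 left.
April 2133 has 30 days: 1593 − 30 = 1563 left.
May 2133 has 31 days: 1563 − 31 = 1532 left.
June 2133 has 30 days: 1532 − 30 = 1502 left.
July 2133 has 31 days: 1502 − 31 = 1471 left.
August 2133 has 31 days: 1471 − 31 = 1440 left.
September 2133 has 30 days: 1440 − 30 = 1410 left.
October 2133 has 31 days: 1410 − 31 = 1379 left.
November 2133 has 30 days: 1379 − 30 = 1349 left.
December 2133 has 31 days: 1349 − 31 = 1318 left.
January 2134 has 31 days: 1318 − 31 = 1287 left.
February 2134 has 28 days (2134 is not a leap year): 1287 − 28 = 1259 left.
March 2134 has 31 days: 1259 − 31 = 1228 left.
April 2134 has 30 days: 1228 − 30 = 1198 left.
May 2134 has 31 days: 1198 − 31 = 1167 left.
June 2134 has 30 days: 1167 − 30 = 1137 left.
July 2134 has 31 days: 1137 − 31 = 1106 left.
August 2134 has 31 days: 1106 − 31 = 1075 left.
September 2134 has 30 days: 1075 − 30 = 1045 left.
October 2134 has 31 days: 1045 − 31 = 1014 left.
November 2134 has 30 days: 1014 − 30 = 984 left.
December 2134 has 31 days: 984 − 31 = 953 left.
January 2135 has 31 days: 953 − 31 = 922 left.
February 2135 has 28 days (2135 is not a leap year): 922 − 28 = 894 left.
March 2135 has 31 days: 894 − 31 = 863 left.
April 2135 has 30 days: 863 − 30 = 833 left.
May 2135 has 31 days: 833 − 31 = 802 left.
June 2135 has 30 days: 802 − 30 = 772 left.
July 2135 has 31 days: 772 − 31 = 741 left.
August 2135 has 31 days: 741 − 31 = 710 left.
September 2135 has 30 days: 710 − 30 = 680 left.
October 2135 has 31 days: 680 − 31 = 649 left.
November 2135 has 30 days: 649 − 30 = 619 left.
December 2135 has 31 days: 619 − 31 = 588 left.
January 2136 has 31 days: 588 − 31 = 557 left.
February 2136 has 29 days (2136 is a leap year): 557 − 29 = 528 left.
March 2136 has 31 days: 528 − 31 = 497 left.
April 2136 has 30 days: 497 − 30 = 467 left.
May 2136 has 31 days: 467 − 31 = 436 left.
June 2136 has 30 days: 436 − 30 = 406 left.
July 2136 has 31 days: 406 − 31 = 375 left.
August 2136 has 31 days: 375 − 31 = 344 left.
September 2136 has 30 days: 344 − 30 = 314 left.
October 2136 has 31 days: 314 − 31 = 283 left.
November 2136 has 30 days: 283 − 30 = 253 left.
December 2136 has 31 days: 253 − 31 = 222 left.
January 2137 has 31 days: 222 − 31 = 191 left.
February 2137 has 28 days (2137 is not a leap year): 191 − 28 = 163 left.
March 2137 has 31 days: 163 − 31 = 132 left.
April 2137 has 30 days: 132 − 30 = 102 left.
May 2137 has 31 days: 102 − 31 = 71 left.
June 2137 has 30 days: 71 − 30 = 41 left.
July 2137 has 31 days: 41 − 31 = 10 left.
10 days into August 2137 → August 10, 2137.

August 10, 2137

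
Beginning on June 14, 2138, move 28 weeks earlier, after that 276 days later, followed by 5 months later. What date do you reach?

Subtracting 28 weeks (= 196 days) from June 14, 2138:
Going back 14 days from June 14, 2138 reaches the end of the previous month; 196 − 14 = 182 left.
May 2138 has 31 days: 182 − 31 = 151 left.
April 2138 has 30 days: 151 − 30 = 121 left.
March 2138 has 31 days: 121 − 31 = 90 left.
February 2138 has 28 days (2138 is not a leap year): 90 − 28 = 62 left.
January 2138 has 31 days: 62 − 31 = 31 left.
December 2137 has 31 days: 31 − 31 = 0 left.
November 2137 has 30 days; 30 − 0 = 30 → November 30, 2137.
Adding 276 days from November 30, 2137:
November has 30 days, so 30 − 30 = 0 days remain after November 30, 2137; 276 − 0 = 276 left.
December 2137 has 31 days: 276 − 31 = 245 left.
January 2138 has 31 days: 245 − 31 = 214 left.
February 2138 has 28 days (2138 is not a leap year): 214 − 28 = 186 left.
March 2138 has 31 days: 186 − 31 = 155 left.
April 2138 has 30 days: 155 − 30 = 125 left.
May 2138 has 31 days: 125 − 31 = 94 left.
June 2138 has 30 days: 94 − 30 = 64 left.
July 2138 has 31 days: 64 − 31 = 33 left.
August 2138 has 31 days: 33 − 31 = 2 left.
2 days into September 2138 → September 2, 2138.
Advancing 5 months from September 2, 2138:
month 9 + 5 = 14, which is month 2 of year 2139 → February 2139.
Day 2 is valid in February, giving February 2, 2139.

February 2, 2139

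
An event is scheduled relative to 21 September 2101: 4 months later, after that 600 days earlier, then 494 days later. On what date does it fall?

Advancing 4 months from September 21, 2101:
month 9 + 4 = 13, which is month 1 of year 2102 → January 2102.
Day 21 is valid in January, giving January 21, 2102.
Subtracting 600 days from January 21, 2102:
Going back 21 days from January 21, 2102 reaches the end of the previous month; 600 − 21 = 579 left.
December 2101 has 31 days: 579 − 31 = 548 left.
November 2101 has 30 days: 548 − 30 = 518 left.
October 2101 has 31 days: 518 − 31 = 487 left.
September 2101 has 30 days: 487 − 30 = 457 left.
August 2101 has 31 days: 457 − 31 = 426 left.
July 2101 has 31 days: 426 − 31 = 395 left.
June 2101 has 30 days: 395 − 30 = 365 left.
May 2101 has 31 days: 365 − 31 = 334 left.
April 2101 has 30 days: 334 − 30 = 304 left.
March 2101 has 31 days: 304 − 31 = 273 left.
February 2101 has 28 days (2101 is not a leap year): 273 − 28 = 245 left.
January 2101 has 31 days: 245 − 31 = 214 left.
December 2100 has 31 days: 214 − 31 = 183 left.
November 2100 has 30 days: 183 − 30 = 153 left.
October 2100 has 31 days: 153 − 31 = 122 left.
September 2100 has 30 days: 122 − 30 = 92 left.
August 2100 has 31 days: 92 − 31 = 61 left.
July 2100 has 31 days: 61 − 31 = 30 left.
June 2100 has 30 days: 30 − 30 = 0 left.
May 2100 has 31 days; 31 − 0 = 31 → May 31, 2100.
Counting forward 494 days from May 31, 2100:
May has 31 days, so 31 − 31 = 0 days remain after May 31, 2100; 494 − 0 = 494 left.
June 2100 has 30 days: 494 − 30 = 464 left.
July 2100 has 31 days: 464 − 31 = 433 left.
August 2100 has 31 days: 433 − 31 = 402 left.
September 2100 has 30 days: 402 − 30 = 372 left.
October 2100 has 31 days: 372 − 31 = 341 left.
November 2100 has 30 days: 341 − 30 = 311 left.
December 2100 has 31 days: 311 − 31 = 280 left.
January 2101 has 31 days: 280 − 31 = 249 left.
February 2101 has 28 days (2101 is not a leap year): 249 − 28 = 221 left.
March 2101 has 31 days: 221 − 31 = 190 left.
April 2101 has 30 days: 190 − 30 = 160 left.
May 2101 has 31 days: 160 − 31 = 129 left.
June 2101 has 30 days: 129 − 30 = 99 left.
July 2101 has 31 days: 99 − 31 = 68 left.
August 2101 has 31 days: 68 − 31 = 37 left.
September 2101 has 30 days: 37 − 30 = 7 left.
7 days into October 2101 → October 7, 2101.

October 7, 2101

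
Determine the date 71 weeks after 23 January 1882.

June 4, 1883

Adding 71 weeks = 497 days from January 23, 1882.
January has 31 days, so 31 − 23 = 8 days remain after January 23, 1882; 497 − 8 = 489 left.
February 1882 has 28 days (1882 is not a leap year): 489 − 28 = 461 left.
March 1882 has 31 days: 461 − 31 = 430 left.
April 1882 has 30 days: 430 − 30 = 400 left.
May 1882 has 31 days: 400 − 31 = 369 left.
June 1882 has 30 days: 369 − 30 = 339 left.
July 1882 has 31 days: 339 − 31 = 308 left.
August 1882 has 31 days: 308 − 31 = 277 left.
September 1882 has 30 days: 277 − 30 = 247 left.
October 1882 has 31 days: 247 − 31 = 216 left.
November 1882 has 30 days: 216 − 30 = 186 left.
December 1882 has 31 days: 186 − 31 = 155 left.
January 1883 has 31 days: 155 − 31 = 124 left.
February 1883 has 28 days (1883 is not a leap year): 124 − 28 = 96 left.
March 1883 has 31 days: 96 − 31 = 65 left.
April 1883 has 30 days: 65 − 30 = 35 left.
May 1883 has 31 days: 35 − 31 = 4 left.
4 days into June 1883 → June 4, 1883.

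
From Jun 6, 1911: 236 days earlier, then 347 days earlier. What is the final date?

Going back 236 days from June 6, 1911:
Going back 6 days from June 6, 1911 reaches the end of the previous month; 236 − 6 = 230 left.
May 1911 has 31 days: 230 − 31 = 199 left.
April 1911 has 30 days: 199 − 30 = 169 left.
March 1911 has 31 days: 169 − 31 = 138 left.
February 1911 has 28 days (1911 is not a leap year): 138 − 28 = 110 left.
January 1911 has 31 days: 110 − 31 = 79 left.
December 1910 has 31 days: 79 − 31 = 48 left.
November 1910 has 30 days: 48 − 30 = 18 left.
October 1910 has 31 days; 31 − 18 = 13 → October 13, 1910.
Subtracting 347 days from October 13, 1910:
Going back 13 days from October 13, 1910 reaches the end of the previous month; 347 − 13 = 334 left.
September 1910 has 30 days: 334 − 30 = 304 left.
August 1910 has 31 days: 304 − 31 = 273 left.
July 1910 has 31 days: 273 − 31 = 242 left.
June 1910 has 30 days: 242 − 30 = 212 left.
May 1910 has 31 days: 212 − 31 = 181 left.
April 1910 has 30 days: 181 − 30 = 151 left.
March 1910 has 31 days: 151 − 31 = 120 left.
February 1910 has 28 days (1910 is not a leap year): 120 − 28 = 92 left.
January 1910 has 31 days: 92 − 31 = 61 left.
December 1909 has 31 days: 61 − 31 = 30 left.
November 1909 has 30 days: 30 − 30 = 0 left.
October 1909 has 31 days; 31 − 0 = 31 → October 31, 1909.

October 31, 1909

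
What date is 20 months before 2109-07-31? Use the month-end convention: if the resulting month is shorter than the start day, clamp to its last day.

Counting back 20 months from July 31, 2109.
month 7 − 20 = -13, which is month 11 of year 2107 → November 2107.
November 2107 has only 30 days and the start was day 31, so the date clamps to November 30, 2107.

November 30, 2107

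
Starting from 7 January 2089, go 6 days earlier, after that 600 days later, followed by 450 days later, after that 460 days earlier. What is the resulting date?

Subtracting 6 days from January 7, 2089:
7 − 6 = 1, still in January 2089.
Adding 600 days from January 1, 2089:
January has 31 days, so 31 − 1 = 30 days remain after January 1, 2089; 600 − 30 = 570 left.
February 2089 has 28 days (2089 is not a leap year): 570 − 28 = 542 left.
March 2089 has 31 days: 542 − 31 = 511 left.
April 2089 has 30 days: 511 − 30 = 481 left.
May 2089 has 31 days: 481 − 31 = 450 left.
June 2089 has 30 days: 450 − 30 = 420 left.
July 2089 has 31 days: 420 − 31 = 389 left.
August 2089 has 31 days: 389 − 31 = 358 left.
September 2089 has 30 days: 358 − 30 = 328 left.
October 2089 has 31 days: 328 − 31 = 297 left.
November 2089 has 30 days: 297 − 30 = 267 left.
December 2089 has 31 days: 267 − 31 = 236 left.
January 2090 has 31 days: 236 − 31 = 205 left.
February 2090 has 28 days (2090 is not a leap year): 205 − 28 = 177 left.
March 2090 has 31 days: 177 − 31 = 146 left.
April 2090 has 30 days: 146 − 30 = 116 left.
May 2090 has 31 days: 116 − 31 = 85 left.
June 2090 has 30 days: 85 − 30 = 55 left.
July 2090 has 31 days: 55 − 31 = 24 left.
24 days into August 2090 → August 24, 2090.
Advancing 450 days from August 24, 2090:
August has 31 days, so 31 − 24 = 7 days remain after August 24, 2090; 450 − 7 = 443 left.
September 2090 has 30 days: 443 − 30 = 413 left.
October 2090 has 31 days: 413 − 31 = 382 left.
November 2090 has 30 days: 382 − 30 = 352 left.
December 2090 has 31 days: 352 − 31 = 321 left.
January 2091 has 31 days: 321 − 31 = 290 left.
February 2091 has 28 days (2091 is not a leap year): 290 − 28 = 262 left.
March 2091 has 31 days: 262 − 31 = 231 left.
April 2091 has 30 days: 231 − 30 = 201 left.
May 2091 has 31 days: 201 − 31 = 170 left.
June 2091 has 30 days: 170 − 30 = 140 left.
July 2091 has 31 days: 140 − 31 = 109 left.
August 2091 has 31 days: 109 − 31 = 78 left.
September 2091 has 30 days: 78 − 30 = 48 left.
October 2091 has 31 days: 48 − 31 = 17 left.
17 days into November 2091 → November 17, 2091.
Going back 460 days from November 17, 2091:
Going back 17 days from November 17, 2091 reaches the end of the previous month; 460 − 17 = 443 left.
October 2091 has 31 days: 443 − 31 = 412 left.
September 2091 has 30 days: 412 − 30 = 382 left.
August 2091 has 31 days: 382 − 31 = 351 left.
July 2091 has 31 days: 351 − 31 = 320 left.
June 2091 has 30 days: 320 − 30 = 290 left.
May 2091 has 31 days: 290 − 31 = 259 left.
April 2091 has 30 days: 259 − 30 = 229 left.
March 2091 has 31 days: 229 − 31 = 198 left.
February 2091 has 28 days (2091 is not a leap year): 198 − 28 = 170 left.
January 2091 has 31 days: 170 − 31 = 139 left.
December 2090 has 31 days: 139 − 31 = 108 left.
November 2090 has 30 days: 108 − 30 = 78 left.
October 2090 has 31 days: 78 − 31 = 47 left.
September 2090 has 30 days: 47 − 30 = 17 left.
August 2090 has 31 days; 31 − 17 = 14 → August 14, 2090.

August 14, 2090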